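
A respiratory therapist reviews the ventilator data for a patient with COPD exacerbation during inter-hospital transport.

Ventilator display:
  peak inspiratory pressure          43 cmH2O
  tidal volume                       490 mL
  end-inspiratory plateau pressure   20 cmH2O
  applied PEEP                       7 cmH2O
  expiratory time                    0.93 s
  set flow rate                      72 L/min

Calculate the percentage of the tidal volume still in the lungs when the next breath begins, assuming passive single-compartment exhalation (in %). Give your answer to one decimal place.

27.6

Flow: 72 L/min ÷ 60 = 1.2 L/s.
R = (PIP − Pplat)/V̇ = (43 − 20) / 1.2 = 23.0/1.2 = 19.167 cmH2O·s/L.
C = Vt/(Pplat − PEEP) = 490.0 / (20 − 7) = 490.0/13.0 = 37.692 mL/cmH2O.
τ = R × C = 19.167 × 0.03769 L/cmH2O = 0.7224 s.
Fraction remaining at end-expiration = e^(−Te/τ) = e^(−0.93/0.7224) = 0.276 → 27.6%.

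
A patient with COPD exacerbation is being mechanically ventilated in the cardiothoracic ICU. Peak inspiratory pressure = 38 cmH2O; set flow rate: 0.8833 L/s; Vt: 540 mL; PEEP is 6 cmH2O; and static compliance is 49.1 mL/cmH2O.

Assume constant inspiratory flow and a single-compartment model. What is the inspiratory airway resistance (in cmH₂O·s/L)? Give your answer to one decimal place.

Equation of motion (constant flow): PIP = Vt/C + R·V̇ + PEEP.
R·V̇ = PIP − Vt/C − PEEP = 38 − 540/49.1 − 6 = 38 − 10.998 − 6 = 21.002 cmH2O.
R = 21.002 / 0.8833 = 23.777 cmH2O·s/L.

23.8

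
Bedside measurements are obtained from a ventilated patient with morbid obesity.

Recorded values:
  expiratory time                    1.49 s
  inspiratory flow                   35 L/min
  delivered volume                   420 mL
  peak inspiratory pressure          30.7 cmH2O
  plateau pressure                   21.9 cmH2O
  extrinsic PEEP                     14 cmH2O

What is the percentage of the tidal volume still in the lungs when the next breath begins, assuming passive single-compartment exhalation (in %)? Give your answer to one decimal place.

15.6

Flow: 35 L/min ÷ 60 = 0.5833 L/s.
R = (PIP − Pplat)/V̇ = (30.7 − 21.9) / 0.5833 = 8.8/0.5833 = 15.087 cmH2O·s/L.
C = Vt/(Pplat − PEEP) = 420.0 / (21.9 − 14) = 420.0/7.9 = 53.165 mL/cmH2O.
τ = R × C = 15.087 × 0.05317 L/cmH2O = 0.8022 s.
Fraction remaining at end-expiration = e^(−Te/τ) = e^(−1.49/0.8022) = 0.1561 → 15.61%.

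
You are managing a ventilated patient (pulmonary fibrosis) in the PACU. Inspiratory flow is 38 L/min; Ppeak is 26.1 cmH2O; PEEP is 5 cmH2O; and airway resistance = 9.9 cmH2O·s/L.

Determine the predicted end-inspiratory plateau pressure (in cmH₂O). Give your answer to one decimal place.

Flow: 38 L/min ÷ 60 = 0.6333 L/s.
Pplat = PIP − Raw × flow = 26.1 − 9.9 × 0.6333 = 26.1 − 6.27 = 19.83 cmH2O.

19.8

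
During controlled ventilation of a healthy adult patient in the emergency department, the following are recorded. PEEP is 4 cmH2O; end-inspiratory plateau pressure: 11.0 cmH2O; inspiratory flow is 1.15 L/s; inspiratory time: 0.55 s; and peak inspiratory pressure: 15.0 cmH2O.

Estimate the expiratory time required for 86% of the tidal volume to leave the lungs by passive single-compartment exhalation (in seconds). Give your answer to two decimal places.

Vt = flow × Ti = 1.15 L/s × 0.55 s × 1000 mL/L = 632.5 mL.
R = (PIP − Pplat)/V̇ = (15.0 − 11.0) / 1.15 = 4.0/1.15 = 3.478 cmH2O·s/L.
C = Vt/(Pplat − PEEP) = 632.5 / (11.0 − 4) = 632.5/7.0 = 90.357 mL/cmH2O.
τ = R × C = 3.478 × 0.09036 L/cmH2O = 0.3143 s.
t = −τ·ln(1 − 0.86) = −0.3143·ln(0.14) = 0.6179 s.

0.62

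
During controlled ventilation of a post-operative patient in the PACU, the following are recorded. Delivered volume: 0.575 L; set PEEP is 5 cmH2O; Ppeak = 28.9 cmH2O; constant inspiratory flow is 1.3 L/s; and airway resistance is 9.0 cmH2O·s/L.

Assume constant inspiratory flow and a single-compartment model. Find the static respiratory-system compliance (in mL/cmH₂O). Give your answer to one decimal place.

Equation of motion (constant flow): PIP = Vt/C + R·V̇ + PEEP.
Vt/C = PIP − R·V̇ − PEEP = 28.9 − 9.0×1.3 − 5 = 28.9 − 11.7 − 5 = 12.2 cmH2O.
C = Vt / 12.2 = 575 / 12.2 = 47.131 mL/cmH2O.

47.1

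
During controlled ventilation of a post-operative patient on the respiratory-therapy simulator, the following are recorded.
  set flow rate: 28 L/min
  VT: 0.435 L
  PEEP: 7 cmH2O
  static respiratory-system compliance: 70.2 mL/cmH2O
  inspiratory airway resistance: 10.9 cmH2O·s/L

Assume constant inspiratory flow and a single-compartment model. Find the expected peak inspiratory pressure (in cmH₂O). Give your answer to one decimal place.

18.3

Flow: 28 L/min ÷ 60 = 0.4667 L/s.
Equation of motion (constant flow): PIP = Vt/C + R·V̇ + PEEP.
PIP = 435/70.2 + 10.9×0.4667 + 7 = 6.197 + 5.087 + 7 = 18.284 cmH2O.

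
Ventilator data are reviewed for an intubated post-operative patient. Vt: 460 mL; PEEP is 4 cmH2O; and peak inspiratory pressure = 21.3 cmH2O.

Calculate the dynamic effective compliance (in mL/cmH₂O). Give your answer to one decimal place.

26.6

Dynamic compliance = Vt / (PIP − PEEP) = 460 / (21.3 − 4) = 460 / 17.3 = 26.59 mL/cmH2O.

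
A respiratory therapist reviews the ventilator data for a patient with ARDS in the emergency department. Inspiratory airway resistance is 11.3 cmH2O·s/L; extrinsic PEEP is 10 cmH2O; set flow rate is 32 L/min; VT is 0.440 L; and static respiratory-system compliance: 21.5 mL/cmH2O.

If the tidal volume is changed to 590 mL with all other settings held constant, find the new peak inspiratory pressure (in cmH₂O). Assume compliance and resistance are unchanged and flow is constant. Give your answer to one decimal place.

Flow: 32 L/min ÷ 60 = 0.5333 L/s.
PIP = Vt/C + R·V̇ + PEEP (constant-flow equation of motion).
Only the elastic term changes: ΔPIP = ΔVt / C = (590 − 440) / 21.5 = 6.977 cmH2O.
Original PIP = 440/21.5 + 11.3×0.5333 + 10 = 36.491 cmH2O; new PIP = 36.491 + (6.977) = 43.468 cmH2O.

43.5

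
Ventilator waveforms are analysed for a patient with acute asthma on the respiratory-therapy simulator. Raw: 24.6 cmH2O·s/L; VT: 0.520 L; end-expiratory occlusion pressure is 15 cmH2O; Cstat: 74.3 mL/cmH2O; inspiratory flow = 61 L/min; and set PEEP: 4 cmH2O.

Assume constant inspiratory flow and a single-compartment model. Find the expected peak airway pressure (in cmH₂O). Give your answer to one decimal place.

47.0

Flow: 61 L/min ÷ 60 = 1.0167 L/s.
Total PEEP = 15 cmH2O (set 4 + intrinsic 11); this is the baseline alveolar pressure.
Equation of motion (constant flow): PIP = Vt/C + R·V̇ + PEEP.
PIP = 520/74.3 + 24.6×1.0167 + 15 = 6.999 + 25.011 + 15 = 47.01 cmH2O.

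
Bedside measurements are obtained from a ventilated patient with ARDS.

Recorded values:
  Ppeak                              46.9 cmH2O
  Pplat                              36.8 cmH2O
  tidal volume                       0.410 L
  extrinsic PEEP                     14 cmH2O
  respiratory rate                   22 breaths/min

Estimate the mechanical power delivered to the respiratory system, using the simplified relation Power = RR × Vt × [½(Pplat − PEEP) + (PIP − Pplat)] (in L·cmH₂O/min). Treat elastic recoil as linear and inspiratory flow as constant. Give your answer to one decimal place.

Per-breath work = Vt × [½(Pplat−PEEP) + (PIP−Pplat)] = 0.410 × [0.5×22.8 + 10.1] = 0.410 × 21.5 = 8.815 L·cmH2O.
Power = 22 × 8.815 = 193.93 L·cmH2O/min.

193.9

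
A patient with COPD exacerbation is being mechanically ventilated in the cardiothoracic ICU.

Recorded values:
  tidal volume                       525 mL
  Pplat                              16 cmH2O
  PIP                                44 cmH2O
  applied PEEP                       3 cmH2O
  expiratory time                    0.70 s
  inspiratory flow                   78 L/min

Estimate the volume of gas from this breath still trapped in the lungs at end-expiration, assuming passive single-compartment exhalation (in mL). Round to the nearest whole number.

Flow: 78 L/min ÷ 60 = 1.3 L/s.
R = (PIP − Pplat)/V̇ = (44 − 16) / 1.3 = 28.0/1.3 = 21.538 cmH2O·s/L.
C = Vt/(Pplat − PEEP) = 525.0 / (16 − 3) = 525.0/13.0 = 40.385 mL/cmH2O.
τ = R × C = 21.538 × 0.04039 L/cmH2O = 0.8699 s.
Fraction remaining = e^(−Te/τ) = e^(−0.70/0.8699) = 0.4472.
Trapped volume = 525.0 × 0.4472 = 234.78 mL.

235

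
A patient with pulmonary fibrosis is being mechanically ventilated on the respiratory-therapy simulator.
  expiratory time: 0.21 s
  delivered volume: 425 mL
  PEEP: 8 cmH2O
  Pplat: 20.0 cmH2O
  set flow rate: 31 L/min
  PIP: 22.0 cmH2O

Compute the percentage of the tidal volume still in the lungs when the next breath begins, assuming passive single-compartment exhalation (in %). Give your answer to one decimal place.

21.6

Flow: 31 L/min ÷ 60 = 0.5167 L/s.
R = (PIP − Pplat)/V̇ = (22.0 − 20.0) / 0.5167 = 2.0/0.5167 = 3.871 cmH2O·s/L.
C = Vt/(Pplat − PEEP) = 425.0 / (20.0 − 8) = 425.0/12.0 = 35.417 mL/cmH2O.
τ = R × C = 3.871 × 0.03542 L/cmH2O = 0.1371 s.
Fraction remaining at end-expiration = e^(−Te/τ) = e^(−0.21/0.1371) = 0.2162 → 21.62%.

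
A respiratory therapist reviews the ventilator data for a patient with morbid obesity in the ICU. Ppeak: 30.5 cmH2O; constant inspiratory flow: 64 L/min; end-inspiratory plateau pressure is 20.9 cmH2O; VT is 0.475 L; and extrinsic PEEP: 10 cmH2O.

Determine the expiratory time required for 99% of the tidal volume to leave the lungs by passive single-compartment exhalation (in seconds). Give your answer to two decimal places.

1.81

Flow: 64 L/min ÷ 60 = 1.0667 L/s.
R = (PIP − Pplat)/V̇ = (30.5 − 20.9) / 1.0667 = 9.6/1.0667 = 9.0 cmH2O·s/L.
C = Vt/(Pplat − PEEP) = 475.0 / (20.9 − 10) = 475.0/10.9 = 43.578 mL/cmH2O.
τ = R × C = 9.0 × 0.04358 L/cmH2O = 0.3922 s.
t = −τ·ln(1 − 0.99) = −0.3922·ln(0.01) = 1.806 s.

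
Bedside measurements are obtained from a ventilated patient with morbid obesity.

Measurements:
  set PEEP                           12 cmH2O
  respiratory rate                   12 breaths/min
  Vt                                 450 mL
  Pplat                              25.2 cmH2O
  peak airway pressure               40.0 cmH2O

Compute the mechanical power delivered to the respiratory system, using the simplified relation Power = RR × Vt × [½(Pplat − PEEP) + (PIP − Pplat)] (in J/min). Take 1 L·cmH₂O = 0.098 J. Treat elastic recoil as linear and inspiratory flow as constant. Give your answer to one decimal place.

Per-breath work = Vt × [½(Pplat−PEEP) + (PIP−Pplat)] = 0.450 × [0.5×13.2 + 14.8] = 0.450 × 21.4 = 9.63 L·cmH2O.
Power = 12 × 9.63 = 115.56 L·cmH2O/min.
× 0.098 J/(L·cmH2O) → 11.325 J/min.

11.3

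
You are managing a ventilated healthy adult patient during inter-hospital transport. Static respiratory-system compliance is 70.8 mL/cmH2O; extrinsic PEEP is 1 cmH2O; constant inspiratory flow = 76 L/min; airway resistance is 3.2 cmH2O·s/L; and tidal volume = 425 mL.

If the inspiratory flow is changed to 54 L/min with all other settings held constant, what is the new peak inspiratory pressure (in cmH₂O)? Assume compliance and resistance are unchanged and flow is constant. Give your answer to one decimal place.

Flow: 76 L/min ÷ 60 = 1.2667 L/s.
New flow: 54 L/min ÷ 60 = 0.9 L/s.
PIP = Vt/C + R·V̇ + PEEP (constant-flow equation of motion).
Only the resistive term changes: ΔPIP = R × ΔV̇ = 3.2 × (0.9 − 1.2667) = 3.2 × -0.3667 = -1.173 cmH2O.
Original PIP = 425/70.8 + 3.2×1.2667 + 1 = 11.056 cmH2O; new PIP = 11.056 + (-1.173) = 9.883 cmH2O.

9.9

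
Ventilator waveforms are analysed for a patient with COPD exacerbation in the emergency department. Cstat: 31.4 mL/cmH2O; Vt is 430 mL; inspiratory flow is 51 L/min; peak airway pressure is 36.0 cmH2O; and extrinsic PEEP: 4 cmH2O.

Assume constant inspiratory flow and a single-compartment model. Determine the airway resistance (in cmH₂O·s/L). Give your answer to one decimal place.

Flow: 51 L/min ÷ 60 = 0.85 L/s.
Equation of motion (constant flow): PIP = Vt/C + R·V̇ + PEEP.
R·V̇ = PIP − Vt/C − PEEP = 36.0 − 430/31.4 − 4 = 36.0 − 13.694 − 4 = 18.306 cmH2O.
R = 18.306 / 0.85 = 21.536 cmH2O·s/L.

21.5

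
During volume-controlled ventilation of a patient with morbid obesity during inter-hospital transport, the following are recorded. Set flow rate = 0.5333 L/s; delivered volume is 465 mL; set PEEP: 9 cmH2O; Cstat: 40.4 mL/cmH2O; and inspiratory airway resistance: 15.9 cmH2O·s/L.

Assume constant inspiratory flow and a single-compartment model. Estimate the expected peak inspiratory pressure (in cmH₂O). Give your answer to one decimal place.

Equation of motion (constant flow): PIP = Vt/C + R·V̇ + PEEP.
PIP = 465/40.4 + 15.9×0.5333 + 9 = 11.51 + 8.479 + 9 = 28.989 cmH2O.

29.0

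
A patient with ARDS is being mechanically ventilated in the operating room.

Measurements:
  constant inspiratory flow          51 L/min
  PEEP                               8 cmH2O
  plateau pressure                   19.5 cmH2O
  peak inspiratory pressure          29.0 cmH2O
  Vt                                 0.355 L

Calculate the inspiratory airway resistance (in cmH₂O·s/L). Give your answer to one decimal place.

11.2

Flow: 51 L/min ÷ 60 = 0.85 L/s.
Raw = (PIP − Pplat) / flow = (29.0 − 19.5) / 0.85 = 9.5 / 0.85 = 11.176 cmH2O·s/L.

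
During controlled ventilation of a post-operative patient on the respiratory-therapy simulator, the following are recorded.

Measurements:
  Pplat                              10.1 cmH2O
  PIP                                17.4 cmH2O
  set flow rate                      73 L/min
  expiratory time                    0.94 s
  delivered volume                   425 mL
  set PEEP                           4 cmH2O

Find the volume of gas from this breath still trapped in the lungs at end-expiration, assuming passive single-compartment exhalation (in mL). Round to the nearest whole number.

Flow: 73 L/min ÷ 60 = 1.2167 L/s.
R = (PIP − Pplat)/V̇ = (17.4 − 10.1) / 1.2167 = 7.3/1.2167 = 6.0 cmH2O·s/L.
C = Vt/(Pplat − PEEP) = 425.0 / (10.1 − 4) = 425.0/6.1 = 69.672 mL/cmH2O.
τ = R × C = 6.0 × 0.06967 L/cmH2O = 0.418 s.
Fraction remaining = e^(−Te/τ) = e^(−0.94/0.418) = 0.1055.
Trapped volume = 425.0 × 0.1055 = 44.838 mL.

45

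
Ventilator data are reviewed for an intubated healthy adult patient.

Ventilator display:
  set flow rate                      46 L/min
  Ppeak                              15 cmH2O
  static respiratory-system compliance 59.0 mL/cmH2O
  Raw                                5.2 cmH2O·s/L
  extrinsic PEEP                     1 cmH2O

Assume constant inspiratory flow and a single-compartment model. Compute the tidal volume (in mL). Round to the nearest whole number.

Flow: 46 L/min ÷ 60 = 0.7667 L/s.
Equation of motion (constant flow): PIP = Vt/C + R·V̇ + PEEP.
Vt/C = PIP − R·V̇ − PEEP = 15 − 3.987 − 1 = 10.013 cmH2O.
Vt = C × 10.013 = 59.0 × 10.013 = 590.77 mL.

591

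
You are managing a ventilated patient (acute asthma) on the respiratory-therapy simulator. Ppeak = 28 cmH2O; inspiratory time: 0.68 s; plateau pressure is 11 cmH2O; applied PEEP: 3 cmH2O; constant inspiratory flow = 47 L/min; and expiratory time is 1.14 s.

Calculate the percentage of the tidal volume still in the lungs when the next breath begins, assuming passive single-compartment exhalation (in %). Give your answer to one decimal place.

45.4

Flow: 47 L/min ÷ 60 = 0.7833 L/s.
Vt = flow × Ti = 0.7833 L/s × 0.68 s × 1000 mL/L = 532.64 mL.
R = (PIP − Pplat)/V̇ = (28 − 11) / 0.7833 = 17.0/0.7833 = 21.703 cmH2O·s/L.
C = Vt/(Pplat − PEEP) = 532.64 / (11 − 3) = 532.64/8.0 = 66.58 mL/cmH2O.
τ = R × C = 21.703 × 0.06658 L/cmH2O = 1.445 s.
Fraction remaining at end-expiration = e^(−Te/τ) = e^(−1.14/1.445) = 0.4543 → 45.43%.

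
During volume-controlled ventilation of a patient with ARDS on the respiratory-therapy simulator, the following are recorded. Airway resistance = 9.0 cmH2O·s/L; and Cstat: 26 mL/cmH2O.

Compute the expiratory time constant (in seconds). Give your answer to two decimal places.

0.23

τ = R × C = 9.0 × 26 mL/cmH2O = 9.0 × 0.026 L/cmH2O = 0.234 s.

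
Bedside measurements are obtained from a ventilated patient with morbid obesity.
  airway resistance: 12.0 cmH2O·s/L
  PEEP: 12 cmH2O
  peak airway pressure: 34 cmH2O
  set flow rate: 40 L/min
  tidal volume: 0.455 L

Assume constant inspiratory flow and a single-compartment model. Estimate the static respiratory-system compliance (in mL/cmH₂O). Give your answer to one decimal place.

32.5

Flow: 40 L/min ÷ 60 = 0.6667 L/s.
Equation of motion (constant flow): PIP = Vt/C + R·V̇ + PEEP.
Vt/C = PIP − R·V̇ − PEEP = 34 − 12.0×0.6667 − 12 = 34 − 8.0 − 12 = 14.0 cmH2O.
C = Vt / 14.0 = 455 / 14.0 = 32.5 mL/cmH2O.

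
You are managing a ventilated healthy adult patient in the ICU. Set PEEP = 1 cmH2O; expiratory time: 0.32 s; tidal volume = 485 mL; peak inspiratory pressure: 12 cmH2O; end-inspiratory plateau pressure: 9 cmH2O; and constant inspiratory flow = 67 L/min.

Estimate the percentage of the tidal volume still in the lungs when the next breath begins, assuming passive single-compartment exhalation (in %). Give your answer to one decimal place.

Flow: 67 L/min ÷ 60 = 1.1167 L/s.
R = (PIP − Pplat)/V̇ = (12 − 9) / 1.1167 = 3.0/1.1167 = 2.686 cmH2O·s/L.
C = Vt/(Pplat − PEEP) = 485.0 / (9 − 1) = 485.0/8.0 = 60.625 mL/cmH2O.
τ = R × C = 2.686 × 0.06063 L/cmH2O = 0.1629 s.
Fraction remaining at end-expiration = e^(−Te/τ) = e^(−0.32/0.1629) = 0.1402 → 14.02%.

14.0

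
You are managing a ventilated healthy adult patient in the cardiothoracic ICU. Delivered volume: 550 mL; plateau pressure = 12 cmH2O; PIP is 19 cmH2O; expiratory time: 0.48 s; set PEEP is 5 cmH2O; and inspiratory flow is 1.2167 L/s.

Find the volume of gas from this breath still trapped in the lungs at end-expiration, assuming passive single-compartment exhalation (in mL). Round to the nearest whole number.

190

R = (PIP − Pplat)/V̇ = (19 − 12) / 1.2167 = 7.0/1.2167 = 5.753 cmH2O·s/L.
C = Vt/(Pplat − PEEP) = 550.0 / (12 − 5) = 550.0/7.0 = 78.571 mL/cmH2O.
τ = R × C = 5.753 × 0.07857 L/cmH2O = 0.452 s.
Fraction remaining = e^(−Te/τ) = e^(−0.48/0.452) = 0.3458.
Trapped volume = 550.0 × 0.3458 = 190.19 mL.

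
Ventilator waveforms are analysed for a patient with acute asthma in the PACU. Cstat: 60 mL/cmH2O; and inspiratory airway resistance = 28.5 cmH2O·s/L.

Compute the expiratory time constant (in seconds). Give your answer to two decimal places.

τ = R × C = 28.5 × 60 mL/cmH2O = 28.5 × 0.060 L/cmH2O = 1.71 s.

1.71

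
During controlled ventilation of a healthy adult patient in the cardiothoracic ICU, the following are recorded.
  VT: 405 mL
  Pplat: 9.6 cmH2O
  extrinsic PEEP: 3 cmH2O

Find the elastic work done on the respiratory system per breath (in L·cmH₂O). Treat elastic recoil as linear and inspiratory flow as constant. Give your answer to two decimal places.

Elastic work ≈ ½ × (Pplat − PEEP) × Vt = 0.5 × (9.6 − 3) × 0.405 L = 0.5 × 6.6 × 0.405 = 1.337 L·cmH2O.

1.34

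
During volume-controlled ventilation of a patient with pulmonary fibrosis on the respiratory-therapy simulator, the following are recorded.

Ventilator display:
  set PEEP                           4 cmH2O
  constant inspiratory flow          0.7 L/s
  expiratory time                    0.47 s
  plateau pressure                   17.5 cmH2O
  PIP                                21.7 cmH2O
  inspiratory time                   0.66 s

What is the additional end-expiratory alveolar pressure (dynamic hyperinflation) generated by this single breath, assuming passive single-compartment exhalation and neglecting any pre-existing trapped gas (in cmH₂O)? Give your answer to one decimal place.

Vt = flow × Ti = 0.7 L/s × 0.66 s × 1000 mL/L = 462.0 mL.
R = (PIP − Pplat)/V̇ = (21.7 − 17.5) / 0.7 = 4.2/0.7 = 6.0 cmH2O·s/L.
C = Vt/(Pplat − PEEP) = 462.0 / (17.5 − 4) = 462.0/13.5 = 34.222 mL/cmH2O.
τ = R × C = 6.0 × 0.03422 L/cmH2O = 0.2053 s.
Fraction remaining = e^(−Te/τ) = e^(−0.47/0.2053) = 0.1013; trapped volume = 462.0 × 0.1013 = 46.801 mL.
Additional alveolar pressure from trapping ≈ V_trapped / C = 46.801 / 34.222 = 1.368 cmH2O.

1.4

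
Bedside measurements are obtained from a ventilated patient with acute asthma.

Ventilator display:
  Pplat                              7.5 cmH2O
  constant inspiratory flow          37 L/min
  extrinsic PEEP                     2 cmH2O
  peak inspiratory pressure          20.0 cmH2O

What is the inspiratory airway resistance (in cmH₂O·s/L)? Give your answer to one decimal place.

Flow: 37 L/min ÷ 60 = 0.6167 L/s.
Raw = (PIP − Pplat) / flow = (20.0 − 7.5) / 0.6167 = 12.5 / 0.6167 = 20.269 cmH2O·s/L.

20.3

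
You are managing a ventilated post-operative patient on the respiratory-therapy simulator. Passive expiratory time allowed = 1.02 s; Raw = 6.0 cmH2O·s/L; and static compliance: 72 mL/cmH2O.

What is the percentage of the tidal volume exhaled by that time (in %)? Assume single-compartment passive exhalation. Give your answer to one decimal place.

90.6

τ = R × C = 6.0 × 72 mL/cmH2O = 6.0 × 0.072 L/cmH2O = 0.432 s.
Passive exhalation: V(t)/V₀ = e^(−t/τ) = e^(−1.02/0.432) = 0.09432.
Fraction exhaled = 1 − 0.09432 = 0.9057 → 90.57%.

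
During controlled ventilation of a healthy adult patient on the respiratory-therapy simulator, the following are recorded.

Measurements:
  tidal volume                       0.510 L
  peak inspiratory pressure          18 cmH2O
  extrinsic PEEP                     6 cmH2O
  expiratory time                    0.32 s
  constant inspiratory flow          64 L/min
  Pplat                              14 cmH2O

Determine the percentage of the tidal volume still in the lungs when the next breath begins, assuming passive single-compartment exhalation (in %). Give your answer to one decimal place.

26.2

Flow: 64 L/min ÷ 60 = 1.0667 L/s.
R = (PIP − Pplat)/V̇ = (18 − 14) / 1.0667 = 4.0/1.0667 = 3.75 cmH2O·s/L.
C = Vt/(Pplat − PEEP) = 510.0 / (14 − 6) = 510.0/8.0 = 63.75 mL/cmH2O.
τ = R × C = 3.75 × 0.06375 L/cmH2O = 0.2391 s.
Fraction remaining at end-expiration = e^(−Te/τ) = e^(−0.32/0.2391) = 0.2623 → 26.23%.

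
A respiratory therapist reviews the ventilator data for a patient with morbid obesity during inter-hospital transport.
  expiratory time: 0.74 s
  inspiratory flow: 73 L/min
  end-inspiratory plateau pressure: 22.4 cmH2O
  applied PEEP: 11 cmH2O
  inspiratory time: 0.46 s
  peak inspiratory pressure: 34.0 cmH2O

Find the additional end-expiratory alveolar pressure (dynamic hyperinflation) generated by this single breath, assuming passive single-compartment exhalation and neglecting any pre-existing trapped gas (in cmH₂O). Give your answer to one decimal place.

Flow: 73 L/min ÷ 60 = 1.2167 L/s.
Vt = flow × Ti = 1.2167 L/s × 0.46 s × 1000 mL/L = 559.68 mL.
R = (PIP − Pplat)/V̇ = (34.0 − 22.4) / 1.2167 = 11.6/1.2167 = 9.534 cmH2O·s/L.
C = Vt/(Pplat − PEEP) = 559.68 / (22.4 − 11) = 559.68/11.4 = 49.095 mL/cmH2O.
τ = R × C = 9.534 × 0.0491 L/cmH2O = 0.4681 s.
Fraction remaining = e^(−Te/τ) = e^(−0.74/0.4681) = 0.2058; trapped volume = 559.68 × 0.2058 = 115.18 mL.
Additional alveolar pressure from trapping ≈ V_trapped / C = 115.18 / 49.095 = 2.346 cmH2O.

2.3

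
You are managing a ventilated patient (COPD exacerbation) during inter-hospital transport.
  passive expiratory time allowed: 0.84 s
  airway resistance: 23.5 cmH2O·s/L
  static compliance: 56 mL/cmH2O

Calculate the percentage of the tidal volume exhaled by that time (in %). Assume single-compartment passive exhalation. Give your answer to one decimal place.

τ = R × C = 23.5 × 56 mL/cmH2O = 23.5 × 0.056 L/cmH2O = 1.316 s.
Passive exhalation: V(t)/V₀ = e^(−t/τ) = e^(−0.84/1.316) = 0.5282.
Fraction exhaled = 1 − 0.5282 = 0.4718 → 47.18%.

47.2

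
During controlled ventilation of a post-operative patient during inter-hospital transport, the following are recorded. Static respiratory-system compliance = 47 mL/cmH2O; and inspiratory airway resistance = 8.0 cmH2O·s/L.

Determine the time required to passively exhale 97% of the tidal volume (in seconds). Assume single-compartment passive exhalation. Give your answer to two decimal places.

1.32

τ = R × C = 8.0 × 47 mL/cmH2O = 8.0 × 0.047 L/cmH2O = 0.376 s.
Exhaled fraction f = 1 − e^(−t/τ) → t = −τ·ln(1 − f) = −0.376·ln(0.03) = 1.318 s.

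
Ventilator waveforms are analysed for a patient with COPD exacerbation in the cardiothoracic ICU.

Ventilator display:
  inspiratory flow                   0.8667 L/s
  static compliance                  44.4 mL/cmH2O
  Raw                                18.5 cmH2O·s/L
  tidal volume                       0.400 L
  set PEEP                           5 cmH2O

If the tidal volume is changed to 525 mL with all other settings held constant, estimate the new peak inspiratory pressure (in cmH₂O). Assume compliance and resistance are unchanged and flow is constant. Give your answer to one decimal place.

PIP = Vt/C + R·V̇ + PEEP (constant-flow equation of motion).
Only the elastic term changes: ΔPIP = ΔVt / C = (525 − 400) / 44.4 = 2.815 cmH2O.
Original PIP = 400/44.4 + 18.5×0.8667 + 5 = 30.043 cmH2O; new PIP = 30.043 + (2.815) = 32.858 cmH2O.

32.9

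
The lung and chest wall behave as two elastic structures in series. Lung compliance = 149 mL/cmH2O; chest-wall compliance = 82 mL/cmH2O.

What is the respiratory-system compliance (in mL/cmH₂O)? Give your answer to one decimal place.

Lung and chest wall are elastances in series: 1/Crs = 1/CL + 1/Ccw.
1/Crs = 1/149 + 1/82 = 0.01891.
Crs = 52.882 mL/cmH2O.

52.9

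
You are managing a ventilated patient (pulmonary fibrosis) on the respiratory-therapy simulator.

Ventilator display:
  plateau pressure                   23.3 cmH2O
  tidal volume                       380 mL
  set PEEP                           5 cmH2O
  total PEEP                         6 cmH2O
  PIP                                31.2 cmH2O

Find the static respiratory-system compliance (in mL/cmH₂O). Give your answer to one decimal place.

22.0

End-expiratory occlusion gives total PEEP = 6 cmH2O (intrinsic PEEP = 6 − 5 = 1). Use total PEEP for the elastic gradient.
Cstat = Vt / (Pplat − PEEPtotal) = 380 / (23.3 − 6) = 380 / 17.3 = 21.965 mL/cmH2O.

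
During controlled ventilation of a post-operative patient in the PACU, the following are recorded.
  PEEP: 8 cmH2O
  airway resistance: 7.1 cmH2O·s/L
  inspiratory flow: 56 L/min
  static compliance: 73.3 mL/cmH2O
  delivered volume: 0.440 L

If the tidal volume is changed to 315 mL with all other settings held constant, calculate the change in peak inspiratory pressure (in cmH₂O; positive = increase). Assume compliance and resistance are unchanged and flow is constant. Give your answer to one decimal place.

PIP = Vt/C + R·V̇ + PEEP (constant-flow equation of motion).
Only the elastic term changes: ΔPIP = ΔVt / C = (315 − 440) / 73.3 = -1.705 cmH2O.

-1.7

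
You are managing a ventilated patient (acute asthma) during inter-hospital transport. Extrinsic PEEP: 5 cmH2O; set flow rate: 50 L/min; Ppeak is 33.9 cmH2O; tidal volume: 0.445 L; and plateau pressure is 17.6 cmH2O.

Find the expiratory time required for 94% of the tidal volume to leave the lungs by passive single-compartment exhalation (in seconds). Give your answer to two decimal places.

1.94

Flow: 50 L/min ÷ 60 = 0.8333 L/s.
R = (PIP − Pplat)/V̇ = (33.9 − 17.6) / 0.8333 = 16.3/0.8333 = 19.561 cmH2O·s/L.
C = Vt/(Pplat − PEEP) = 445.0 / (17.6 − 5) = 445.0/12.6 = 35.317 mL/cmH2O.
τ = R × C = 19.561 × 0.03532 L/cmH2O = 0.6909 s.
t = −τ·ln(1 − 0.94) = −0.6909·ln(0.06) = 1.944 s.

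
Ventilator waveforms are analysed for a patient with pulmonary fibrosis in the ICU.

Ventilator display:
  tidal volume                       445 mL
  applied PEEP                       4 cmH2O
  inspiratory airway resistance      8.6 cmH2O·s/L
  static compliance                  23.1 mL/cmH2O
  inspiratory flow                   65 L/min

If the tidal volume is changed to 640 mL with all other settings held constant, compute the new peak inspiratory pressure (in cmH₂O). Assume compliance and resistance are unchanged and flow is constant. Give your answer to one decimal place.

Flow: 65 L/min ÷ 60 = 1.0833 L/s.
PIP = Vt/C + R·V̇ + PEEP (constant-flow equation of motion).
Only the elastic term changes: ΔPIP = ΔVt / C = (640 − 445) / 23.1 = 8.442 cmH2O.
Original PIP = 445/23.1 + 8.6×1.0833 + 4 = 32.58 cmH2O; new PIP = 32.58 + (8.442) = 41.022 cmH2O.

41.0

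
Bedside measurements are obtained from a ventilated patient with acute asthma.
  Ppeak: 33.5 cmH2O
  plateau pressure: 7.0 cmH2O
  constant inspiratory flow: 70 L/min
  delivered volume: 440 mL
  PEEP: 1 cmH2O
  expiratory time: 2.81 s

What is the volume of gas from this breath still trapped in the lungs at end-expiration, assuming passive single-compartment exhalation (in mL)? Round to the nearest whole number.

Flow: 70 L/min ÷ 60 = 1.1667 L/s.
R = (PIP − Pplat)/V̇ = (33.5 − 7.0) / 1.1667 = 26.5/1.1667 = 22.714 cmH2O·s/L.
C = Vt/(Pplat − PEEP) = 440.0 / (7.0 − 1) = 440.0/6.0 = 73.333 mL/cmH2O.
τ = R × C = 22.714 × 0.07333 L/cmH2O = 1.666 s.
Fraction remaining = e^(−Te/τ) = e^(−2.81/1.666) = 0.1851.
Trapped volume = 440.0 × 0.1851 = 81.444 mL.

81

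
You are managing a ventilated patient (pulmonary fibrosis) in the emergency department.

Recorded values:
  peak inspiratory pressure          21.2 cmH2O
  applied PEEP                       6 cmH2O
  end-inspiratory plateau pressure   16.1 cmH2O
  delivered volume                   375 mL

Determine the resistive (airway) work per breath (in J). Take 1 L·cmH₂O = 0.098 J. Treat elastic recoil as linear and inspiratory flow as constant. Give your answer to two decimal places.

0.19

With constant inspiratory flow the resistive pressure is constant at PIP − Pplat = 21.2 − 16.1 = 5.1 cmH2O, so resistive work = 5.1 × 0.375 = 1.913 L·cmH2O.
× 0.098 J/(L·cmH2O) → 0.1875 J.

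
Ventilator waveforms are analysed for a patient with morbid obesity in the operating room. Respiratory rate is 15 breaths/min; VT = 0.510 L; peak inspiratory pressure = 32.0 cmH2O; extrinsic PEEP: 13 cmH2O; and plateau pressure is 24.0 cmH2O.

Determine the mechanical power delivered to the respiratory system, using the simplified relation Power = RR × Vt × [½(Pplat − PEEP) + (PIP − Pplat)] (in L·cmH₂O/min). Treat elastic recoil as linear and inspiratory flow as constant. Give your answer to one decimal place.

103.3

Per-breath work = Vt × [½(Pplat−PEEP) + (PIP−Pplat)] = 0.510 × [0.5×11.0 + 8.0] = 0.510 × 13.5 = 6.885 L·cmH2O.
Power = 15 × 6.885 = 103.28 L·cmH2O/min.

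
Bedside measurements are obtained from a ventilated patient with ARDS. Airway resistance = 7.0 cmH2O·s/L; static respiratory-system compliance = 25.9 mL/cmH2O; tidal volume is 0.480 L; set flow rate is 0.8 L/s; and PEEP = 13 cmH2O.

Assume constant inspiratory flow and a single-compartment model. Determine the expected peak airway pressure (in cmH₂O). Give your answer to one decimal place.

Equation of motion (constant flow): PIP = Vt/C + R·V̇ + PEEP.
PIP = 480/25.9 + 7.0×0.8 + 13 = 18.533 + 5.6 + 13 = 37.133 cmH2O.

37.1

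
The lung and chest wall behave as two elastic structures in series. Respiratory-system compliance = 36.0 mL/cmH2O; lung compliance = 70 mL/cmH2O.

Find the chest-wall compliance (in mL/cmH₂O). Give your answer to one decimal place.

1/Ccw = 1/Crs − 1/CL.
1/Ccw = 1/36.0 − 1/70 = 0.01349.
Ccw = 74.129 mL/cmH2O.

74.1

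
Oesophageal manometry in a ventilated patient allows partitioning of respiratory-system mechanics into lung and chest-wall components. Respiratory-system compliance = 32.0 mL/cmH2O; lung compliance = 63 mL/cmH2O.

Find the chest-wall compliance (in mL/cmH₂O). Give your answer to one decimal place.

65.0

1/Ccw = 1/Crs − 1/CL.
1/Ccw = 1/32.0 − 1/63 = 0.01538.
Ccw = 65.02 mL/cmH2O.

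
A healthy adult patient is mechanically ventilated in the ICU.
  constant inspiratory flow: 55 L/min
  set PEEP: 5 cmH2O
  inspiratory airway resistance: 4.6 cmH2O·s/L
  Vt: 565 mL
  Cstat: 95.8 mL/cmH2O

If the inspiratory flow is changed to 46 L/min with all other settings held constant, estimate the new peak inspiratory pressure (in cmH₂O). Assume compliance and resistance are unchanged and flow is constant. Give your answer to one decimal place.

Flow: 55 L/min ÷ 60 = 0.9167 L/s.
New flow: 46 L/min ÷ 60 = 0.7667 L/s.
PIP = Vt/C + R·V̇ + PEEP (constant-flow equation of motion).
Only the resistive term changes: ΔPIP = R × ΔV̇ = 4.6 × (0.7667 − 0.9167) = 4.6 × -0.15 = -0.69 cmH2O.
Original PIP = 565/95.8 + 4.6×0.9167 + 5 = 15.115 cmH2O; new PIP = 15.115 + (-0.69) = 14.425 cmH2O.

14.4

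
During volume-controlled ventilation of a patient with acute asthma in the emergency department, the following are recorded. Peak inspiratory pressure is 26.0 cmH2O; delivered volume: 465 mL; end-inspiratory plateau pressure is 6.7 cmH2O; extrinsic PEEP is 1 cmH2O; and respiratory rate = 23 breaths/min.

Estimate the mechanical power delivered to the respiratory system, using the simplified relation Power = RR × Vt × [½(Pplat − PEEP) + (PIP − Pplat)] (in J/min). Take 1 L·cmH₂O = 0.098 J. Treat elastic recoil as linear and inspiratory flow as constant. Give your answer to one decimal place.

Per-breath work = Vt × [½(Pplat−PEEP) + (PIP−Pplat)] = 0.465 × [0.5×5.7 + 19.3] = 0.465 × 22.15 = 10.3 L·cmH2O.
Power = 23 × 10.3 = 236.9 L·cmH2O/min.
× 0.098 J/(L·cmH2O) → 23.216 J/min.

23.2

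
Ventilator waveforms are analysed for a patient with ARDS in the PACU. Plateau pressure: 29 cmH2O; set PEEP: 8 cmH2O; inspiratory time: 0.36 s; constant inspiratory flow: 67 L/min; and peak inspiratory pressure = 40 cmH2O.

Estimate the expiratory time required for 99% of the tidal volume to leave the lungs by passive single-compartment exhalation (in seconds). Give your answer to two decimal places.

Flow: 67 L/min ÷ 60 = 1.1167 L/s.
Vt = flow × Ti = 1.1167 L/s × 0.36 s × 1000 mL/L = 402.01 mL.
R = (PIP − Pplat)/V̇ = (40 − 29) / 1.1167 = 11.0/1.1167 = 9.85 cmH2O·s/L.
C = Vt/(Pplat − PEEP) = 402.01 / (29 − 8) = 402.01/21.0 = 19.143 mL/cmH2O.
τ = R × C = 9.85 × 0.01914 L/cmH2O = 0.1885 s.
t = −τ·ln(1 − 0.99) = −0.1885·ln(0.01) = 0.8681 s.

0.87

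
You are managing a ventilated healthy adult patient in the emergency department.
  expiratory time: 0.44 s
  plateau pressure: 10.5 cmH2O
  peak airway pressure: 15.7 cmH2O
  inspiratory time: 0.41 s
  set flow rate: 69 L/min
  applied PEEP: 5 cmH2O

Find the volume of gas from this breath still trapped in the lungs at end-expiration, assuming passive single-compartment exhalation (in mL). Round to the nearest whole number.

Flow: 69 L/min ÷ 60 = 1.15 L/s.
Vt = flow × Ti = 1.15 L/s × 0.41 s × 1000 mL/L = 471.5 mL.
R = (PIP − Pplat)/V̇ = (15.7 − 10.5) / 1.15 = 5.2/1.15 = 4.522 cmH2O·s/L.
C = Vt/(Pplat − PEEP) = 471.5 / (10.5 − 5) = 471.5/5.5 = 85.727 mL/cmH2O.
τ = R × C = 4.522 × 0.08573 L/cmH2O = 0.3877 s.
Fraction remaining = e^(−Te/τ) = e^(−0.44/0.3877) = 0.3215.
Trapped volume = 471.5 × 0.3215 = 151.59 mL.

152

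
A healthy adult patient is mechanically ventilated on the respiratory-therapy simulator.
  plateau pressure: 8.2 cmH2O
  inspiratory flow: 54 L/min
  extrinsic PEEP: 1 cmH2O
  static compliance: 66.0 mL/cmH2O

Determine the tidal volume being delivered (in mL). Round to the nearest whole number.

475

Vt = Cstat × (Pplat − PEEP) = 66.0 × (8.2 − 1) = 66.0 × 7.2 = 475.2 mL.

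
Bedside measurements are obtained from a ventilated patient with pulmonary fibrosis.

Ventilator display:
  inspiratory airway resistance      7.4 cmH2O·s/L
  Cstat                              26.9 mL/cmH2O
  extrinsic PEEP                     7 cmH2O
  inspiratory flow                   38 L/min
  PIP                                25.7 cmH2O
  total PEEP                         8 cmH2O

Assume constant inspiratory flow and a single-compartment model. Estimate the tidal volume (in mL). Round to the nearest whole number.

Flow: 38 L/min ÷ 60 = 0.6333 L/s.
Total PEEP = 8 cmH2O (set 7 + intrinsic 1); this is the baseline alveolar pressure.
Equation of motion (constant flow): PIP = Vt/C + R·V̇ + PEEP.
Vt/C = PIP − R·V̇ − PEEP = 25.7 − 4.686 − 8 = 13.014 cmH2O.
Vt = C × 13.014 = 26.9 × 13.014 = 350.08 mL.

350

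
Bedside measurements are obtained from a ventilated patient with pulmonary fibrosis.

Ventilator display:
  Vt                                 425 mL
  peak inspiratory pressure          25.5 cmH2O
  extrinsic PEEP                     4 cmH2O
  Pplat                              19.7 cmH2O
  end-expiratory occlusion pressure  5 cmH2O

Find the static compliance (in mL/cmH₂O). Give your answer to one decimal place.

End-expiratory occlusion gives total PEEP = 5 cmH2O (intrinsic PEEP = 5 − 4 = 1). Use total PEEP for the elastic gradient.
Cstat = Vt / (Pplat − PEEPtotal) = 425 / (19.7 − 5) = 425 / 14.7 = 28.912 mL/cmH2O.

28.9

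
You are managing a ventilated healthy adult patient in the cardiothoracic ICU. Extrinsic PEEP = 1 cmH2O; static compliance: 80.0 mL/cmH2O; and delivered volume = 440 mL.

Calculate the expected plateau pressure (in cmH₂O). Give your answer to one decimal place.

Pplat = PEEP + Vt / Cstat = 1 + 440 / 80.0 = 1 + 5.5 = 6.5 cmH2O.

6.5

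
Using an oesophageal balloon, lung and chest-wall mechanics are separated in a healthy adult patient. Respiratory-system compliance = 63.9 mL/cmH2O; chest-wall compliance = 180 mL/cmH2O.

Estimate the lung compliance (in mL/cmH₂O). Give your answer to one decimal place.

99.1

1/CL = 1/Crs − 1/Ccw.
1/CL = 1/63.9 − 1/180 = 0.01009.
CL = 99.108 mL/cmH2O.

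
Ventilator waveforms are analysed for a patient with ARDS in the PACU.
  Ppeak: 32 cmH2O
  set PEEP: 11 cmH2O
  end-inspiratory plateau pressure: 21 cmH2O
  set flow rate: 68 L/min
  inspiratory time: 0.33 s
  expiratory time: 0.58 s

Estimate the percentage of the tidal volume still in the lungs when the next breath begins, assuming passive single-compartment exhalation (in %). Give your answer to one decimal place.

20.2

Flow: 68 L/min ÷ 60 = 1.1333 L/s.
Vt = flow × Ti = 1.1333 L/s × 0.33 s × 1000 mL/L = 373.99 mL.
R = (PIP − Pplat)/V̇ = (32 − 21) / 1.1333 = 11.0/1.1333 = 9.706 cmH2O·s/L.
C = Vt/(Pplat − PEEP) = 373.99 / (21 − 11) = 373.99/10.0 = 37.399 mL/cmH2O.
τ = R × C = 9.706 × 0.0374 L/cmH2O = 0.363 s.
Fraction remaining at end-expiration = e^(−Te/τ) = e^(−0.58/0.363) = 0.2023 → 20.23%.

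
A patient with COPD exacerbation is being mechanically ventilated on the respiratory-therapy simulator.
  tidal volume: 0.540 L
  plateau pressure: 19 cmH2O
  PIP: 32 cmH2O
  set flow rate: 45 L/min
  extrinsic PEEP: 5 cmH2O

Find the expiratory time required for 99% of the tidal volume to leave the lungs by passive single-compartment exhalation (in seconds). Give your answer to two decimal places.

3.08

Flow: 45 L/min ÷ 60 = 0.75 L/s.
R = (PIP − Pplat)/V̇ = (32 − 19) / 0.75 = 13.0/0.75 = 17.333 cmH2O·s/L.
C = Vt/(Pplat − PEEP) = 540.0 / (19 − 5) = 540.0/14.0 = 38.571 mL/cmH2O.
τ = R × C = 17.333 × 0.03857 L/cmH2O = 0.6685 s.
t = −τ·ln(1 − 0.99) = −0.6685·ln(0.01) = 3.079 s.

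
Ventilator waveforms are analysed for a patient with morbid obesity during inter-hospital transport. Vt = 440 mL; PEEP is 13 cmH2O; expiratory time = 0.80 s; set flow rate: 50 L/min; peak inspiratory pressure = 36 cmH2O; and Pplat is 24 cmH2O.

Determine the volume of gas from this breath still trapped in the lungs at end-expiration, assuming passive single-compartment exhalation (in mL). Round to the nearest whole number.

Flow: 50 L/min ÷ 60 = 0.8333 L/s.
R = (PIP − Pplat)/V̇ = (36 − 24) / 0.8333 = 12.0/0.8333 = 14.401 cmH2O·s/L.
C = Vt/(Pplat − PEEP) = 440.0 / (24 − 13) = 440.0/11.0 = 40.0 mL/cmH2O.
τ = R × C = 14.401 × 0.04 L/cmH2O = 0.576 s.
Fraction remaining = e^(−Te/τ) = e^(−0.80/0.576) = 0.2494.
Trapped volume = 440.0 × 0.2494 = 109.74 mL.

110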